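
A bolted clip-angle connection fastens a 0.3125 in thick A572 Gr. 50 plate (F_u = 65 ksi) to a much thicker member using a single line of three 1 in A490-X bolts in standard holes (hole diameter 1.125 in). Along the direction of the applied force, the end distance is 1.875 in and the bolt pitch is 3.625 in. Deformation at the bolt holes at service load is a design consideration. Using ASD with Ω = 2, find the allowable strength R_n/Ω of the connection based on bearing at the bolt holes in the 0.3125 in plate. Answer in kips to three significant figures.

Per bolt r_n = 1.2 l_c t F_u ≤ 2.4 d t F_u; upper limit = 2.4 × 1 × 0.3125 × 65 = 48.75 kips.
Edge bolt: l_c = 1.875 − 1.125/2 = 1.312 in → 1.2 × 1.312 × 0.3125 × 65 = 31.99 → r_n = 31.99 kips.
Interior bolts: l_c = 3.625 − 1.125 = 2.5 in → 1.2 × 2.5 × 0.3125 × 65 = 60.94 → r_n = 48.75 kips.
R_n = 1 × 31.99 + 2 × 48.75 = 129.5 kips.
Allowable strength R_n/Ω = 129.5 / 2 = 64.7 kips.

64.7 kips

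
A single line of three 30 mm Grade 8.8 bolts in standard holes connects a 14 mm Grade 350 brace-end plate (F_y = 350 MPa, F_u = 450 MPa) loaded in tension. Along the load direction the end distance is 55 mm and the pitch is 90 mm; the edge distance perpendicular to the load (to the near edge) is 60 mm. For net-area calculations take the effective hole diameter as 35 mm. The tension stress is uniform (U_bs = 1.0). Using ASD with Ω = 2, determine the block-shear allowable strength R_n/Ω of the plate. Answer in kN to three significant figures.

Shear plane L_v = 55 + 2·90 = 235 mm; A_gv = 235 × 14 = 3290 mm².
A_nv = (235 − 2.5·35) × 14 = 2065 mm².
A_nt = (60 − 0.5·35) × 14 = 595 mm².
0.6 F_u A_nv = 557.6 kN; 0.6 F_y A_gv = 690.9 kN → shear rupture governs the shear term.
R_n = 557.6 + 1.0 × 450 × 595 / 1000 = 825.3 kN.
Allowable strength R_n/Ω = 825.3 / 2 = 413 kN.

413 kN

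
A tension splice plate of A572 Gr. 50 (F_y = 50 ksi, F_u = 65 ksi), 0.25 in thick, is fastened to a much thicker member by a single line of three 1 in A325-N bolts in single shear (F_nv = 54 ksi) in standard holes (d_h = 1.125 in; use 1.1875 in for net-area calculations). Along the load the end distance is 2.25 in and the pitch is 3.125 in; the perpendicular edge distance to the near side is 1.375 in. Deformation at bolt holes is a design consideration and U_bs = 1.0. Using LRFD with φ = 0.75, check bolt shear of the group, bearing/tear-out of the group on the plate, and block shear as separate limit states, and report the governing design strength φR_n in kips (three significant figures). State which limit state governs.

50 kips (block shear governs)

Bolt shear: A_b = π·1²/4 = 0.7854 in²; R_n = 54 × 0.7854 × 3 × 1 = 127.2 kips → 0.75 × 127.2 = 95.4 kips.
Bearing: edge l_c = 1.688, r_n = 32.91 kips; interior l_c = 2, r_n = 39 kips; R_n = 32.91 + 2·39 = 110.9 kips → 83.2 kips.
Block shear: A_gv = 2.125, A_nv = 1.383, A_nt = 0.1953 in²; R_n = min(0.6F_uA_nv, 0.6F_yA_gv) + U_bs·F_u·A_nt = 66.62 kips → 50 kips.
Block shear governs: 50 kips.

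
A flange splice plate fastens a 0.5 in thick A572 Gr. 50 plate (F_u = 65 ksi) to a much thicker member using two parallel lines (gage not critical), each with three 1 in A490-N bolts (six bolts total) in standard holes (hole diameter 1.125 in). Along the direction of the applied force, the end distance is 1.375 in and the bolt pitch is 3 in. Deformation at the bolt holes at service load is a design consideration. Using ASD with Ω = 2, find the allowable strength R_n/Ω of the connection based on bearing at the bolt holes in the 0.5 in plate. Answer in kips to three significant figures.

178 kips

Per bolt r_n = 1.2 l_c t F_u ≤ 2.4 d t F_u; upper limit = 2.4 × 1 × 0.5 × 65 = 78 kips.
Edge bolt: l_c = 1.375 − 1.125/2 = 0.8125 in → 1.2 × 0.8125 × 0.5 × 65 = 31.69 → r_n = 31.69 kips.
Interior bolts: l_c = 3 − 1.125 = 1.875 in → 1.2 × 1.875 × 0.5 × 65 = 73.12 → r_n = 73.12 kips.
R_n = 2 × 31.69 + 4 × 73.12 = 355.9 kips.
Allowable strength R_n/Ω = 355.9 / 2 = 178 kips.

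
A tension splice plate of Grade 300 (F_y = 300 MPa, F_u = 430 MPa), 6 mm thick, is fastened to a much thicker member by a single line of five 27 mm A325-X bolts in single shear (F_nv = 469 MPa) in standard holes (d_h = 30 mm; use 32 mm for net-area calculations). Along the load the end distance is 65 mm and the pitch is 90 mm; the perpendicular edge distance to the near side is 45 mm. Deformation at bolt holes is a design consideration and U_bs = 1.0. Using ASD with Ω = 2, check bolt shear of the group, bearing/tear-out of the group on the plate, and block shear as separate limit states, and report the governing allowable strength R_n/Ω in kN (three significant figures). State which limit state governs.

255 kN (block shear governs)

Bolt shear: A_b = π·27²/4 = 572.6 mm²; R_n = 469 × 572.6 × 5 × 1 / 1000 = 1343 kN → 1343 / 2 = 671 kN.
Bearing: edge l_c = 50, r_n = 154.8 kN; interior l_c = 60, r_n = 167.2 kN; R_n = 154.8 + 4·167.2 = 823.5 kN → 412 kN.
Block shear: A_gv = 2550, A_nv = 1686, A_nt = 174 mm²; R_n = min(0.6F_uA_nv, 0.6F_yA_gv) + U_bs·F_u·A_nt = 509.8 kN → 255 kN.
Block shear governs: 255 kN.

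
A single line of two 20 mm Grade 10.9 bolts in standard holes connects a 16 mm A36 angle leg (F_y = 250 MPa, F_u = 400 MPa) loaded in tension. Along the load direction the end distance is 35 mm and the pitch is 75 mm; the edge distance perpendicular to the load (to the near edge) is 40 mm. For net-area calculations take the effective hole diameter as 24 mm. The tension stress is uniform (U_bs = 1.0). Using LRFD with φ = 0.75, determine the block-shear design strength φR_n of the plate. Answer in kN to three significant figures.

332 kN

Shear plane L_v = 35 + 1·75 = 110 mm; A_gv = 110 × 16 = 1760 mm².
A_nv = (110 − 1.5·24) × 16 = 1184 mm².
A_nt = (40 − 0.5·24) × 16 = 448 mm².
0.6 F_u A_nv = 284.2 kN; 0.6 F_y A_gv = 264 kN → shear yielding governs the shear term.
R_n = 264 + 1.0 × 400 × 448 / 1000 = 443.2 kN.
Design strength φR_n = 0.75 × 443.2 = 332 kN.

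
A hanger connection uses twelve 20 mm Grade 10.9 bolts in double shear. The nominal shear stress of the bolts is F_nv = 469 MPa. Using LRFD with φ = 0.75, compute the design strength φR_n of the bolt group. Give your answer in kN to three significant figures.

2650 kN

A_b = π × 20² / 4 = 314.2 mm².
R_n = F_nv · A_b · n · n_s = 469 × 314.2 × 12 × 2 / 1000 = 3536 kN.
Design strength φR_n = 0.75 × 3536 = 2650 kN.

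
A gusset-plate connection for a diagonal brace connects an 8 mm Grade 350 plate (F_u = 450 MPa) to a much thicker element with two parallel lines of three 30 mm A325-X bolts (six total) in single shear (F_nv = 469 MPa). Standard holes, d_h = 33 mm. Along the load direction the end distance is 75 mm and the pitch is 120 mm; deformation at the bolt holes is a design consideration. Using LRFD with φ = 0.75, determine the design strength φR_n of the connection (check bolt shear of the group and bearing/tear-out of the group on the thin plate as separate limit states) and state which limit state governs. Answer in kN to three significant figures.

Bolt shear: A_b = π·30²/4 = 706.9 mm²; R_n = 469 × 706.9 × 6 × 1 / 1000 = 1989 kN → 0.75 × 1989 = 1490 kN.
Bearing (1.2 l_c t F_u ≤ 2.4 d t F_u): upper limit = 2.4·30·8·450 / 1000 = 259.2 kN.
  Edge l_c = 75 − 33/2 = 58.5 → r_n = 252.7 kN; interior l_c = 120 − 33 = 87 → r_n = 259.2 kN.
  R_n,bearing = 2·252.7 + 4·259.2 = 1542 kN → 0.75 × 1542 = 1160 kN.
Bearing governs: 1160 kN.

1160 kN (bearing governs)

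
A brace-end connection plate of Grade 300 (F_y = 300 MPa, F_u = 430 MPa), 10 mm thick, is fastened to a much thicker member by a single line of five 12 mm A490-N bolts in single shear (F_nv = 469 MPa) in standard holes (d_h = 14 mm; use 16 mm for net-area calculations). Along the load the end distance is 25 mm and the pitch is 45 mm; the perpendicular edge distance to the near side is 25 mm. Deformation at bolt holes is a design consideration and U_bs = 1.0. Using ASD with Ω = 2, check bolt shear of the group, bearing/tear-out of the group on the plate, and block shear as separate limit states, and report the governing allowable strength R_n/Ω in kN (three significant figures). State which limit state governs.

Bolt shear: A_b = π·12²/4 = 113.1 mm²; R_n = 469 × 113.1 × 5 × 1 / 1000 = 265.2 kN → 265.2 / 2 = 133 kN.
Bearing: edge l_c = 18, r_n = 92.88 kN; interior l_c = 31, r_n = 123.8 kN; R_n = 92.88 + 4·123.8 = 588.2 kN → 294 kN.
Block shear: A_gv = 2050, A_nv = 1330, A_nt = 170 mm²; R_n = min(0.6F_uA_nv, 0.6F_yA_gv) + U_bs·F_u·A_nt = 416.2 kN → 208 kN.
Bolt shear governs: 133 kN.

133 kN (bolt shear governs)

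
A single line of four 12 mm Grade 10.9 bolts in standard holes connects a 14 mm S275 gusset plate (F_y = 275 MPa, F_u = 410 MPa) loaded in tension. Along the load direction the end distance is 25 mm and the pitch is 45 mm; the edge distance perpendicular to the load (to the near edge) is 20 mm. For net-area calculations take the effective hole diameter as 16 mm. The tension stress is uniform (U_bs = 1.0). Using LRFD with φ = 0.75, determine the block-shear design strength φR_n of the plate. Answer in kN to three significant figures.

320 kN

Shear plane L_v = 25 + 3·45 = 160 mm; A_gv = 160 × 14 = 2240 mm².
A_nv = (160 − 3.5·16) × 14 = 1456 mm².
A_nt = (20 − 0.5·16) × 14 = 168 mm².
0.6 F_u A_nv = 358.2 kN; 0.6 F_y A_gv = 369.6 kN → shear rupture governs the shear term.
R_n = 358.2 + 1.0 × 410 × 168 / 1000 = 427.1 kN.
Design strength φR_n = 0.75 × 427.1 = 320 kN.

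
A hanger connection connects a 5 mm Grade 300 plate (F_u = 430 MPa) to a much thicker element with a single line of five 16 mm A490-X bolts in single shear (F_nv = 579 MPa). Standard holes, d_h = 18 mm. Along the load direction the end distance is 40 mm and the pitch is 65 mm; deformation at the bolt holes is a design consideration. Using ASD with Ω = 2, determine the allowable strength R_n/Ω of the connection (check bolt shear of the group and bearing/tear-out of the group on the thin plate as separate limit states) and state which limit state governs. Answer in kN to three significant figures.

Bolt shear: A_b = π·16²/4 = 201.1 mm²; R_n = 579 × 201.1 × 5 × 1 / 1000 = 582.1 kN → 582.1 / 2 = 291 kN.
Bearing (1.2 l_c t F_u ≤ 2.4 d t F_u): upper limit = 2.4·16·5·430 / 1000 = 82.56 kN.
  Edge l_c = 40 − 18/2 = 31 → r_n = 79.98 kN; interior l_c = 65 − 18 = 47 → r_n = 82.56 kN.
  R_n,bearing = 1·79.98 + 4·82.56 = 410.2 kN → 410.2 / 2 = 205 kN.
Bearing governs: 205 kN.

205 kN (bearing governs)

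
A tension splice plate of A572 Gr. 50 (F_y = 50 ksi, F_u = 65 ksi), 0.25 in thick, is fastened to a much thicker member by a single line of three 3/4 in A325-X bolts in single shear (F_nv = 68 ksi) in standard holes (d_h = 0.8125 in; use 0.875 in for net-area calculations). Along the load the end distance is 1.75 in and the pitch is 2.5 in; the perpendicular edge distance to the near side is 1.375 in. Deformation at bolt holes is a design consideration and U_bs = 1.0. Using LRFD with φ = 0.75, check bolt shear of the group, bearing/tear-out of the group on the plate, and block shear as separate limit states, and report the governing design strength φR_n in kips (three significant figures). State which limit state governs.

44.8 kips (block shear governs)

Bolt shear: A_b = π·0.75²/4 = 0.4418 in²; R_n = 68 × 0.4418 × 3 × 1 = 90.12 kips → 0.75 × 90.12 = 67.6 kips.
Bearing: edge l_c = 1.344, r_n = 26.2 kips; interior l_c = 1.688, r_n = 29.25 kips; R_n = 26.2 + 2·29.25 = 84.7 kips → 63.5 kips.
Block shear: A_gv = 1.688, A_nv = 1.141, A_nt = 0.2344 in²; R_n = min(0.6F_uA_nv, 0.6F_yA_gv) + U_bs·F_u·A_nt = 59.72 kips → 44.8 kips.
Block shear governs: 44.8 kips.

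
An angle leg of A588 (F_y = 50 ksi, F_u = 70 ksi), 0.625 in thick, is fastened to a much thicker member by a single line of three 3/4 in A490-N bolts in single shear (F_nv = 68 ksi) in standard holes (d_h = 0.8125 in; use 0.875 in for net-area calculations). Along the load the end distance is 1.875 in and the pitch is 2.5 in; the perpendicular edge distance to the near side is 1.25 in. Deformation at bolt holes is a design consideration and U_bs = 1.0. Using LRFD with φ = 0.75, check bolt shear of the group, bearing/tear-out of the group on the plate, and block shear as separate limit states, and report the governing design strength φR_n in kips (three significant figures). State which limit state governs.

67.6 kips (bolt shear governs)

Bolt shear: A_b = π·0.75²/4 = 0.4418 in²; R_n = 68 × 0.4418 × 3 × 1 = 90.12 kips → 0.75 × 90.12 = 67.6 kips.
Bearing: edge l_c = 1.469, r_n = 77.11 kips; interior l_c = 1.688, r_n = 78.75 kips; R_n = 77.11 + 2·78.75 = 234.6 kips → 176 kips.
Block shear: A_gv = 4.297, A_nv = 2.93, A_nt = 0.5078 in²; R_n = min(0.6F_uA_nv, 0.6F_yA_gv) + U_bs·F_u·A_nt = 158.6 kips → 119 kips.
Bolt shear governs: 67.6 kips.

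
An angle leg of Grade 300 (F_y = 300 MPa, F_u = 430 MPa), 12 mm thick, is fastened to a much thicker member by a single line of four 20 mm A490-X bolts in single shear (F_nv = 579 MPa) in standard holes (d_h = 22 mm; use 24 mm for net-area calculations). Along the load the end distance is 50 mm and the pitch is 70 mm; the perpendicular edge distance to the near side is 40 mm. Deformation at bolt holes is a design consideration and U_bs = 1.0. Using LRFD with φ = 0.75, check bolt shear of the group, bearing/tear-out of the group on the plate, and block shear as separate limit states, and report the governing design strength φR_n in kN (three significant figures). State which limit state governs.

Bolt shear: A_b = π·20²/4 = 314.2 mm²; R_n = 579 × 314.2 × 4 × 1 / 1000 = 727.6 kN → 0.75 × 727.6 = 546 kN.
Bearing: edge l_c = 39, r_n = 241.5 kN; interior l_c = 48, r_n = 247.7 kN; R_n = 241.5 + 3·247.7 = 984.5 kN → 738 kN.
Block shear: A_gv = 3120, A_nv = 2112, A_nt = 336 mm²; R_n = min(0.6F_uA_nv, 0.6F_yA_gv) + U_bs·F_u·A_nt = 689.4 kN → 517 kN.
Block shear governs: 517 kN.

517 kN (block shear governs)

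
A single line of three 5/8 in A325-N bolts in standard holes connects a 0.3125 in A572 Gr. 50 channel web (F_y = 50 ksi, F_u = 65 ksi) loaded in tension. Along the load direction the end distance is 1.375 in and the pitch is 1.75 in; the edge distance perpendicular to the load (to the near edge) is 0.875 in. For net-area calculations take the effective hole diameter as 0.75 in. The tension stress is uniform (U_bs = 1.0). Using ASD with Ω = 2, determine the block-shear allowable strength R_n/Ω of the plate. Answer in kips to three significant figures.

23.4 kips

Shear plane L_v = 1.375 + 2·1.75 = 4.875 in; A_gv = 4.875 × 0.3125 = 1.523 in².
A_nv = (4.875 − 2.5·0.75) × 0.3125 = 0.9375 in².
A_nt = (0.875 − 0.5·0.75) × 0.3125 = 0.1562 in².
0.6 F_u A_nv = 36.56 kips; 0.6 F_y A_gv = 45.7 kips → shear rupture governs the shear term.
R_n = 36.56 + 1.0 × 65 × 0.1562 = 46.72 kips.
Allowable strength R_n/Ω = 46.72 / 2 = 23.4 kips.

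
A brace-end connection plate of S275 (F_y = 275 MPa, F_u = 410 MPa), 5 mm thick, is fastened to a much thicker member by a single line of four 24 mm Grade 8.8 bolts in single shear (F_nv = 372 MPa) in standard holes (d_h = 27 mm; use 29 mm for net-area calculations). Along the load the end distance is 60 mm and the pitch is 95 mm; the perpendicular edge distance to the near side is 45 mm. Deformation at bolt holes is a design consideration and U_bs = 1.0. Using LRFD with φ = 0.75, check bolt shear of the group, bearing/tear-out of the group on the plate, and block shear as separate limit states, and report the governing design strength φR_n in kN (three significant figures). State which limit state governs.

260 kN (block shear governs)

Bolt shear: A_b = π·24²/4 = 452.4 mm²; R_n = 372 × 452.4 × 4 × 1 / 1000 = 673.2 kN → 0.75 × 673.2 = 505 kN.
Bearing: edge l_c = 46.5, r_n = 114.4 kN; interior l_c = 68, r_n = 118.1 kN; R_n = 114.4 + 3·118.1 = 468.6 kN → 351 kN.
Block shear: A_gv = 1725, A_nv = 1218, A_nt = 152.5 mm²; R_n = min(0.6F_uA_nv, 0.6F_yA_gv) + U_bs·F_u·A_nt = 347.2 kN → 260 kN.
Block shear governs: 260 kN.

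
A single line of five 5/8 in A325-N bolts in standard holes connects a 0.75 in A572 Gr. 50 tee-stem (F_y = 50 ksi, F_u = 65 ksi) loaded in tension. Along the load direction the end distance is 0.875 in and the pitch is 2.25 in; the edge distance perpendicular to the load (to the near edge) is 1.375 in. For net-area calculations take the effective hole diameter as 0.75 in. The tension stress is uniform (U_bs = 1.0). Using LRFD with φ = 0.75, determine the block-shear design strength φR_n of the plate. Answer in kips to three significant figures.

179 kips

Shear plane L_v = 0.875 + 4·2.25 = 9.875 in; A_gv = 9.875 × 0.75 = 7.406 in².
A_nv = (9.875 − 4.5·0.75) × 0.75 = 4.875 in².
A_nt = (1.375 − 0.5·0.75) × 0.75 = 0.75 in².
0.6 F_u A_nv = 190.1 kips; 0.6 F_y A_gv = 222.2 kips → shear rupture governs the shear term.
R_n = 190.1 + 1.0 × 65 × 0.75 = 238.9 kips.
Design strength φR_n = 0.75 × 238.9 = 179 kips.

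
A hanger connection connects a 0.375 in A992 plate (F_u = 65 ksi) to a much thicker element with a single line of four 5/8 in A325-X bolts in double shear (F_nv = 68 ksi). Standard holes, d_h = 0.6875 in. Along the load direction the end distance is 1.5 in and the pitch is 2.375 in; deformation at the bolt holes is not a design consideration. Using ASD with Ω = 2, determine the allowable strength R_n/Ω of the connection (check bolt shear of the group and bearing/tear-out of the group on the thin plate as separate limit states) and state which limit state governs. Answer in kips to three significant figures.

83.4 kips (bolt shear governs)

Bolt shear: A_b = π·0.625²/4 = 0.3068 in²; R_n = 68 × 0.3068 × 4 × 2 = 166.9 kips → 166.9 / 2 = 83.4 kips.
Bearing (1.5 l_c t F_u ≤ 3.0 d t F_u): upper limit = 3.0·0.625·0.375·65 = 45.7 kips.
  Edge l_c = 1.5 − 0.6875/2 = 1.156 → r_n = 42.28 kips; interior l_c = 2.375 − 0.6875 = 1.688 → r_n = 45.7 kips.
  R_n,bearing = 1·42.28 + 3·45.7 = 179.4 kips → 179.4 / 2 = 89.7 kips.
Bolt shear governs: 83.4 kips.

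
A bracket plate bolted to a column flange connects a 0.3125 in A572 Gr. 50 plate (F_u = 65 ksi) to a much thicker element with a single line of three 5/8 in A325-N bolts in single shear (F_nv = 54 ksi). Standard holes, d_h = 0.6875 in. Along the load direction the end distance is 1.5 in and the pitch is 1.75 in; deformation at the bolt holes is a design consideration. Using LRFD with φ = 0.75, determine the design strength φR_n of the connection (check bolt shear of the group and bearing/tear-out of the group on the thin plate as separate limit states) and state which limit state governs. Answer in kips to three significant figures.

37.3 kips (bolt shear governs)

Bolt shear: A_b = π·0.625²/4 = 0.3068 in²; R_n = 54 × 0.3068 × 3 × 1 = 49.7 kips → 0.75 × 49.7 = 37.3 kips.
Bearing (1.2 l_c t F_u ≤ 2.4 d t F_u): upper limit = 2.4·0.625·0.3125·65 = 30.47 kips.
  Edge l_c = 1.5 − 0.6875/2 = 1.156 → r_n = 28.18 kips; interior l_c = 1.75 − 0.6875 = 1.062 → r_n = 25.9 kips.
  R_n,bearing = 1·28.18 + 2·25.9 = 79.98 kips → 0.75 × 79.98 = 60 kips.
Bolt shear governs: 37.3 kips.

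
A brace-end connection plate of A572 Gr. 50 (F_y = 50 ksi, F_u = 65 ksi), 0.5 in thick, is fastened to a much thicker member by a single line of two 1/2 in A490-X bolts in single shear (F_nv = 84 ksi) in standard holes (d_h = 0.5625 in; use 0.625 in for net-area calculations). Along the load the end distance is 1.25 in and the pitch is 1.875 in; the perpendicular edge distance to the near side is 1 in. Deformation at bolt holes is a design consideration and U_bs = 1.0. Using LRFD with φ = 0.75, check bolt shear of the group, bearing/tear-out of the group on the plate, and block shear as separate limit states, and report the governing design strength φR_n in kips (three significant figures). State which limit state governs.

24.7 kips (bolt shear governs)

Bolt shear: A_b = π·0.5²/4 = 0.1963 in²; R_n = 84 × 0.1963 × 2 × 1 = 32.99 kips → 0.75 × 32.99 = 24.7 kips.
Bearing: edge l_c = 0.9688, r_n = 37.78 kips; interior l_c = 1.312, r_n = 39 kips; R_n = 37.78 + 1·39 = 76.78 kips → 57.6 kips.
Block shear: A_gv = 1.562, A_nv = 1.094, A_nt = 0.3438 in²; R_n = min(0.6F_uA_nv, 0.6F_yA_gv) + U_bs·F_u·A_nt = 65 kips → 48.8 kips.
Bolt shear governs: 24.7 kips.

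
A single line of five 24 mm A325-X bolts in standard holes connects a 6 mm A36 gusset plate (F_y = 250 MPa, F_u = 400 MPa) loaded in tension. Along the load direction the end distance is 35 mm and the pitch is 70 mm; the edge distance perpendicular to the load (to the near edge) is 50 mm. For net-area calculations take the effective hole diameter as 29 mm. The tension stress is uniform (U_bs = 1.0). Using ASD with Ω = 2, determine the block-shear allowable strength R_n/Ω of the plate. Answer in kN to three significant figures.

175 kN

Shear plane L_v = 35 + 4·70 = 315 mm; A_gv = 315 × 6 = 1890 mm².
A_nv = (315 − 4.5·29) × 6 = 1107 mm².
A_nt = (50 − 0.5·29) × 6 = 213 mm².
0.6 F_u A_nv = 265.7 kN; 0.6 F_y A_gv = 283.5 kN → shear rupture governs the shear term.
R_n = 265.7 + 1.0 × 400 × 213 / 1000 = 350.9 kN.
Allowable strength R_n/Ω = 350.9 / 2 = 175 kN.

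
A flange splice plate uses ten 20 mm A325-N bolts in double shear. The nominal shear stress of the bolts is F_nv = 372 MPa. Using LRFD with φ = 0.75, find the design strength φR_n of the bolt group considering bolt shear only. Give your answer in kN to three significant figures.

A_b = π × 20² / 4 = 314.2 mm².
R_n = F_nv · A_b · n · n_s = 372 × 314.2 × 10 × 2 / 1000 = 2337 kN.
Design strength φR_n = 0.75 × 2337 = 1750 kN.

1750 kN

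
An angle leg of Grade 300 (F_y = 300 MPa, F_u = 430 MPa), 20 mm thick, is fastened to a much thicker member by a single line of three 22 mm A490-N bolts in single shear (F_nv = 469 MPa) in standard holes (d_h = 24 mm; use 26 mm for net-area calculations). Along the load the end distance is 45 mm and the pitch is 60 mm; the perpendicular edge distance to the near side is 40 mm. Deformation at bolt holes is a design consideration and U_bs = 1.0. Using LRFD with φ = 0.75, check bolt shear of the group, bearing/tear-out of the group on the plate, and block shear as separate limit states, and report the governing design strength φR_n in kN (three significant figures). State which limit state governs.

Bolt shear: A_b = π·22²/4 = 380.1 mm²; R_n = 469 × 380.1 × 3 × 1 / 1000 = 534.8 kN → 0.75 × 534.8 = 401 kN.
Bearing: edge l_c = 33, r_n = 340.6 kN; interior l_c = 36, r_n = 371.5 kN; R_n = 340.6 + 2·371.5 = 1084 kN → 813 kN.
Block shear: A_gv = 3300, A_nv = 2000, A_nt = 540 mm²; R_n = min(0.6F_uA_nv, 0.6F_yA_gv) + U_bs·F_u·A_nt = 748.2 kN → 561 kN.
Bolt shear governs: 401 kN.

401 kN (bolt shear governs)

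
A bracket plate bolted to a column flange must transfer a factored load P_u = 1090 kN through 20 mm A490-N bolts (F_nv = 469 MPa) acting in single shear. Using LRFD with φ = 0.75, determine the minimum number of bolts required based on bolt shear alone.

A_b = π·20²/4 = 314.2 mm².
Per-bolt design strength φR_n = 0.75 × 469 × 314.2 × 1 / 1000 = 110.5 kN.
n ≥ 1090 / 110.5 = 9.864 → use 10 bolts.

10 bolts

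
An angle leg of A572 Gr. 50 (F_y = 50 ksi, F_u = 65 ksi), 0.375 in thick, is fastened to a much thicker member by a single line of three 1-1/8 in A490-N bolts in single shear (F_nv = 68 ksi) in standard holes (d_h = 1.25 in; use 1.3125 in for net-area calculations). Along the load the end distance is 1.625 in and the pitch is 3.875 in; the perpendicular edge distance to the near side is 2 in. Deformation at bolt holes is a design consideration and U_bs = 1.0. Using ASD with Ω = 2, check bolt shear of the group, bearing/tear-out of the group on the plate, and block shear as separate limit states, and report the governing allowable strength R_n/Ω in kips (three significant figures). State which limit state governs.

60.9 kips (block shear governs)

Bolt shear: A_b = π·1.125²/4 = 0.994 in²; R_n = 68 × 0.994 × 3 × 1 = 202.8 kips → 202.8 / 2 = 101 kips.
Bearing: edge l_c = 1, r_n = 29.25 kips; interior l_c = 2.625, r_n = 65.81 kips; R_n = 29.25 + 2·65.81 = 160.9 kips → 80.4 kips.
Block shear: A_gv = 3.516, A_nv = 2.285, A_nt = 0.5039 in²; R_n = min(0.6F_uA_nv, 0.6F_yA_gv) + U_bs·F_u·A_nt = 121.9 kips → 60.9 kips.
Block shear governs: 60.9 kips.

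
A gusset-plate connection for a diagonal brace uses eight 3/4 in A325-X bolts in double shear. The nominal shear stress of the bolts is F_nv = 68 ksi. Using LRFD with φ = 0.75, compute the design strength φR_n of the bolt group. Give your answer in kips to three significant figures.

360 kips

A_b = π × 0.75² / 4 = 0.4418 in².
R_n = F_nv · A_b · n · n_s = 68 × 0.4418 × 8 × 2 = 480.7 kips.
Design strength φR_n = 0.75 × 480.7 = 360 kips.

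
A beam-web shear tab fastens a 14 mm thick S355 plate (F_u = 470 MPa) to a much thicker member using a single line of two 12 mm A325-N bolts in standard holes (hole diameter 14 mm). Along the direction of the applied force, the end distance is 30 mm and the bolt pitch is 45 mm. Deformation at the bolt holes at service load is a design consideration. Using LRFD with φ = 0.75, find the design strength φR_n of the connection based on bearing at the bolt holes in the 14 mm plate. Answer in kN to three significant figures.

Per bolt r_n = 1.2 l_c t F_u ≤ 2.4 d t F_u; upper limit = 2.4 × 12 × 14 × 470 / 1000 = 189.5 kN.
Edge bolt: l_c = 30 − 14/2 = 23 mm → 1.2 × 23 × 14 × 470 / 1000 = 181.6 → r_n = 181.6 kN.
Interior bolts: l_c = 45 − 14 = 31 mm → 1.2 × 31 × 14 × 470 / 1000 = 244.8 → r_n = 189.5 kN.
R_n = 1 × 181.6 + 1 × 189.5 = 371.1 kN.
Design strength φR_n = 0.75 × 371.1 = 278 kN.

278 kN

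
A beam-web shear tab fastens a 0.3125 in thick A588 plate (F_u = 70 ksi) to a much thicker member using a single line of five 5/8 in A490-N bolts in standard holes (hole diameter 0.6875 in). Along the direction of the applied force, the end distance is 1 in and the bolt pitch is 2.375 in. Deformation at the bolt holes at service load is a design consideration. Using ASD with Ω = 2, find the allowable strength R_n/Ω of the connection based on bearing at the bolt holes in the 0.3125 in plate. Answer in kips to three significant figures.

74.2 kips

Per bolt r_n = 1.2 l_c t F_u ≤ 2.4 d t F_u; upper limit = 2.4 × 0.625 × 0.3125 × 70 = 32.81 kips.
Edge bolt: l_c = 1 − 0.6875/2 = 0.6562 in → 1.2 × 0.6562 × 0.3125 × 70 = 17.23 → r_n = 17.23 kips.
Interior bolts: l_c = 2.375 − 0.6875 = 1.688 in → 1.2 × 1.688 × 0.3125 × 70 = 44.3 → r_n = 32.81 kips.
R_n = 1 × 17.23 + 4 × 32.81 = 148.5 kips.
Allowable strength R_n/Ω = 148.5 / 2 = 74.2 kips.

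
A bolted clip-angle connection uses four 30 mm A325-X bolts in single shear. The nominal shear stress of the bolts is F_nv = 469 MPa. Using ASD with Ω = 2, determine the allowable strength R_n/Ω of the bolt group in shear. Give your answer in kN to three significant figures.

663 kN

A_b = π × 30² / 4 = 706.9 mm².
R_n = F_nv · A_b · n · n_s = 469 × 706.9 × 4 × 1 / 1000 = 1326 kN.
Allowable strength R_n/Ω = 1326 / 2 = 663 kN.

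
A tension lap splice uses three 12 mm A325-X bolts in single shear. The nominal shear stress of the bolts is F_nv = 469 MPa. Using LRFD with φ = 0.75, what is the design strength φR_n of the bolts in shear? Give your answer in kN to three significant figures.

A_b = π × 12² / 4 = 113.1 mm².
R_n = F_nv · A_b · n · n_s = 469 × 113.1 × 3 × 1 / 1000 = 159.1 kN.
Design strength φR_n = 0.75 × 159.1 = 119 kN.

119 kN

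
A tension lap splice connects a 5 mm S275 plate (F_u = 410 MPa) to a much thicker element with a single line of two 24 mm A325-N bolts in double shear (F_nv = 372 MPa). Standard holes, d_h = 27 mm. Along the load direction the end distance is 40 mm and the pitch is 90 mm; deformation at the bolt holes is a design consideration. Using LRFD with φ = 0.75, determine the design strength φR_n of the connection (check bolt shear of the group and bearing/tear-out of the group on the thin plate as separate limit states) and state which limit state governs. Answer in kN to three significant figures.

137 kN (bearing governs)

Bolt shear: A_b = π·24²/4 = 452.4 mm²; R_n = 372 × 452.4 × 2 × 2 / 1000 = 673.2 kN → 0.75 × 673.2 = 505 kN.
Bearing (1.2 l_c t F_u ≤ 2.4 d t F_u): upper limit = 2.4·24·5·410 / 1000 = 118.1 kN.
  Edge l_c = 40 − 27/2 = 26.5 → r_n = 65.19 kN; interior l_c = 90 − 27 = 63 → r_n = 118.1 kN.
  R_n,bearing = 1·65.19 + 1·118.1 = 183.3 kN → 0.75 × 183.3 = 137 kN.
Bearing governs: 137 kN.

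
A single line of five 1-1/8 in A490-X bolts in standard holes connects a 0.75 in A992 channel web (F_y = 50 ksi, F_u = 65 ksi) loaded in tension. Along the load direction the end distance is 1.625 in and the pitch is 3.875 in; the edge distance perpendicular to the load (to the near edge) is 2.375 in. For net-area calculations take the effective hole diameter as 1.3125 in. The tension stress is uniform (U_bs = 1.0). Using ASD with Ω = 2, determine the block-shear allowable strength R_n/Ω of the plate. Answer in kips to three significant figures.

206 kips

Shear plane L_v = 1.625 + 4·3.875 = 17.12 in; A_gv = 17.12 × 0.75 = 12.84 in².
A_nv = (17.12 − 4.5·1.3125) × 0.75 = 8.414 in².
A_nt = (2.375 − 0.5·1.3125) × 0.75 = 1.289 in².
0.6 F_u A_nv = 328.1 kips; 0.6 F_y A_gv = 385.3 kips → shear rupture governs the shear term.
R_n = 328.1 + 1.0 × 65 × 1.289 = 411.9 kips.
Allowable strength R_n/Ω = 411.9 / 2 = 206 kips.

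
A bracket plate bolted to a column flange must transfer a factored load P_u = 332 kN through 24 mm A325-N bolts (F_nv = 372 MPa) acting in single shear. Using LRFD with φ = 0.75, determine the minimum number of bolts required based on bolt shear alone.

3 bolts

A_b = π·24²/4 = 452.4 mm².
Per-bolt design strength φR_n = 0.75 × 372 × 452.4 × 1 / 1000 = 126.2 kN.
n ≥ 332 / 126.2 = 2.63 → use 3 bolts.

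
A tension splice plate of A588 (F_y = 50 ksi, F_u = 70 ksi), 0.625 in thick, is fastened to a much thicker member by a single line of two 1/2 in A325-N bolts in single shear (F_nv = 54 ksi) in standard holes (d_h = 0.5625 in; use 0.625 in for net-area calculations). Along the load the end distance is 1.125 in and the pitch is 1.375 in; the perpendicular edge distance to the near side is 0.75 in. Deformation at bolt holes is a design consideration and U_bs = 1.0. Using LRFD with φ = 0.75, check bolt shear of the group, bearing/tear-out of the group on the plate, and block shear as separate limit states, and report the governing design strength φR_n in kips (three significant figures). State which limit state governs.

Bolt shear: A_b = π·0.5²/4 = 0.1963 in²; R_n = 54 × 0.1963 × 2 × 1 = 21.21 kips → 0.75 × 21.21 = 15.9 kips.
Bearing: edge l_c = 0.8438, r_n = 44.3 kips; interior l_c = 0.8125, r_n = 42.66 kips; R_n = 44.3 + 1·42.66 = 86.95 kips → 65.2 kips.
Block shear: A_gv = 1.562, A_nv = 0.9766, A_nt = 0.2734 in²; R_n = min(0.6F_uA_nv, 0.6F_yA_gv) + U_bs·F_u·A_nt = 60.16 kips → 45.1 kips.
Bolt shear governs: 15.9 kips.

15.9 kips (bolt shear governs)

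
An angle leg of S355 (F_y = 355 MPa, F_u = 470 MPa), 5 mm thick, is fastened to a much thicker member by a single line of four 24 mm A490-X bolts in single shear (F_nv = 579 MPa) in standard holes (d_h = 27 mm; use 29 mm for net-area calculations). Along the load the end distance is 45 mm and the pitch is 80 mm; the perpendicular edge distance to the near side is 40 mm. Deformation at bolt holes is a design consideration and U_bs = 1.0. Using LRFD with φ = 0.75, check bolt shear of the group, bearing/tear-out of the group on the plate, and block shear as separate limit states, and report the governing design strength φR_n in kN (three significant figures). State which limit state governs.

239 kN (block shear governs)

Bolt shear: A_b = π·24²/4 = 452.4 mm²; R_n = 579 × 452.4 × 4 × 1 / 1000 = 1048 kN → 0.75 × 1048 = 786 kN.
Bearing: edge l_c = 31.5, r_n = 88.83 kN; interior l_c = 53, r_n = 135.4 kN; R_n = 88.83 + 3·135.4 = 494.9 kN → 371 kN.
Block shear: A_gv = 1425, A_nv = 917.5, A_nt = 127.5 mm²; R_n = min(0.6F_uA_nv, 0.6F_yA_gv) + U_bs·F_u·A_nt = 318.7 kN → 239 kN.
Block shear governs: 239 kN.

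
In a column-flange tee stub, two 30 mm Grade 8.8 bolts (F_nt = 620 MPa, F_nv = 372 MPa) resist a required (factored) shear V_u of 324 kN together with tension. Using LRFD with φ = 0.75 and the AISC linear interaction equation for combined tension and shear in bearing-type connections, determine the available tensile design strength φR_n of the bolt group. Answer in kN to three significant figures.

A_b = π·30²/4 = 706.9 mm²; f_rv = 324 × 1000 / (2 × 706.9) = 229.2 MPa.
F'_nt = 1.3 F_nt − (F_nt / φF_nv) f_rv = 1.3·620 − (620/(0.75·372))·229.2 = 296.7 MPa, capped at F_nt → F'_nt = 296.7 MPa.
R_n = F'_nt · A_b · n = 296.7 × 706.9 × 2 / 1000 = 419.5 kN.
Design strength φR_n = 0.75 × 419.5 = 315 kN.

315 kN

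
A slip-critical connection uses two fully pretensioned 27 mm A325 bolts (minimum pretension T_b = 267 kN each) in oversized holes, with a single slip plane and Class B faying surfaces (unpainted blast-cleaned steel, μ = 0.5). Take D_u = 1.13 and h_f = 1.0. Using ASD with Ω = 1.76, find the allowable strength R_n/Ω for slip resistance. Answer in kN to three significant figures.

171 kN

R_n = μ · D_u · h_f · T_b · n_s · n_b = 0.5 × 1.13 × 1.0 × 267 × 1 × 2 = 301.7 kN.
Allowable strength R_n/Ω = 301.7 / 1.76 = 171 kN.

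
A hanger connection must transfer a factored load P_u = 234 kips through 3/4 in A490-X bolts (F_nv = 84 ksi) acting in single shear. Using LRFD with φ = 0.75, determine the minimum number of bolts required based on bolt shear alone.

9 bolts

A_b = π·0.75²/4 = 0.4418 in².
Per-bolt design strength φR_n = 0.75 × 84 × 0.4418 × 1 = 27.83 kips.
n ≥ 234 / 27.83 = 8.407 → use 9 bolts.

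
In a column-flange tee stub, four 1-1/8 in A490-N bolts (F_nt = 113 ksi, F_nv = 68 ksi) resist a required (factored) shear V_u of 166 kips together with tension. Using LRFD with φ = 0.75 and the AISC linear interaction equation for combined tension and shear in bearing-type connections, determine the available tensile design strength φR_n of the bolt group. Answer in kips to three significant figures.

162 kips

A_b = π·1.125²/4 = 0.994 in²; f_rv = 166 / (4 × 0.994) = 41.75 ksi.
F'_nt = 1.3 F_nt − (F_nt / φF_nv) f_rv = 1.3·113 − (113/(0.75·68))·41.75 = 54.4 ksi, capped at F_nt → F'_nt = 54.4 ksi.
R_n = F'_nt · A_b · n = 54.4 × 0.994 × 4 = 216.3 kips.
Design strength φR_n = 0.75 × 216.3 = 162 kips.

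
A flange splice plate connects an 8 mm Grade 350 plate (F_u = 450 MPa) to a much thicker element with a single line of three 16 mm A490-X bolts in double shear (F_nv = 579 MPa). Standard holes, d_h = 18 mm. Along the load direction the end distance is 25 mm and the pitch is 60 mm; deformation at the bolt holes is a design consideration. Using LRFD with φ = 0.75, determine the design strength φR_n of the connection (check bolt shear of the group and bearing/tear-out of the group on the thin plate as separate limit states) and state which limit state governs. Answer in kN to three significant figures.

Bolt shear: A_b = π·16²/4 = 201.1 mm²; R_n = 579 × 201.1 × 3 × 2 / 1000 = 698.5 kN → 0.75 × 698.5 = 524 kN.
Bearing (1.2 l_c t F_u ≤ 2.4 d t F_u): upper limit = 2.4·16·8·450 / 1000 = 138.2 kN.
  Edge l_c = 25 − 18/2 = 16 → r_n = 69.12 kN; interior l_c = 60 − 18 = 42 → r_n = 138.2 kN.
  R_n,bearing = 1·69.12 + 2·138.2 = 345.6 kN → 0.75 × 345.6 = 259 kN.
Bearing governs: 259 kN.

259 kN (bearing governs)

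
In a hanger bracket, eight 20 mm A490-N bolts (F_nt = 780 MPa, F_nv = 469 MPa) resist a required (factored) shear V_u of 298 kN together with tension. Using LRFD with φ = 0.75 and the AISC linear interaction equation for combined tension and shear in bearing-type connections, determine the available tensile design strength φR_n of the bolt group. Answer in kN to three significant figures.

1420 kN

A_b = π·20²/4 = 314.2 mm²; f_rv = 298 × 1000 / (8 × 314.2) = 118.6 MPa.
F'_nt = 1.3 F_nt − (F_nt / φF_nv) f_rv = 1.3·780 − (780/(0.75·469))·118.6 = 751.1 MPa, capped at F_nt → F'_nt = 751.1 MPa.
R_n = F'_nt · A_b · n = 751.1 × 314.2 × 8 / 1000 = 1888 kN.
Design strength φR_n = 0.75 × 1888 = 1420 kN.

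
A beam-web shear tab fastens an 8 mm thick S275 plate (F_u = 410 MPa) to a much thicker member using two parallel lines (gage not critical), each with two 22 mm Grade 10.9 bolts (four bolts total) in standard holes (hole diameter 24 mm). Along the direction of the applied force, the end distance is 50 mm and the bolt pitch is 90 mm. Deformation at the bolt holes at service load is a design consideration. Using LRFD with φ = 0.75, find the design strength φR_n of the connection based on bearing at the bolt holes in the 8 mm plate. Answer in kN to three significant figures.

Per bolt r_n = 1.2 l_c t F_u ≤ 2.4 d t F_u; upper limit = 2.4 × 22 × 8 × 410 / 1000 = 173.2 kN.
Edge bolt: l_c = 50 − 24/2 = 38 mm → 1.2 × 38 × 8 × 410 / 1000 = 149.6 → r_n = 149.6 kN.
Interior bolts: l_c = 90 − 24 = 66 mm → 1.2 × 66 × 8 × 410 / 1000 = 259.8 → r_n = 173.2 kN.
R_n = 2 × 149.6 + 2 × 173.2 = 645.5 kN.
Design strength φR_n = 0.75 × 645.5 = 484 kN.

484 kN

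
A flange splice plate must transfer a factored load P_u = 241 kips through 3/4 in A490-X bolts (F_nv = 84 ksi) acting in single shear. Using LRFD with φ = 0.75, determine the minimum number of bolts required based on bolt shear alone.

A_b = π·0.75²/4 = 0.4418 in².
Per-bolt design strength φR_n = 0.75 × 84 × 0.4418 × 1 = 27.83 kips.
n ≥ 241 / 27.83 = 8.659 → use 9 bolts.

9 bolts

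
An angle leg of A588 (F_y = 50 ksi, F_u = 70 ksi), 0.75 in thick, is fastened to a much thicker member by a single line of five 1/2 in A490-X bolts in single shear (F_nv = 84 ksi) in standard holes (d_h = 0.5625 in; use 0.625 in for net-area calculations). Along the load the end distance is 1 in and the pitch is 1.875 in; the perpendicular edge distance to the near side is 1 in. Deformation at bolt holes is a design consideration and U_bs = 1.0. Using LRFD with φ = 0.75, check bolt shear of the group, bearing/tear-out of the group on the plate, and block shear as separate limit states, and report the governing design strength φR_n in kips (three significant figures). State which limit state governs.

Bolt shear: A_b = π·0.5²/4 = 0.1963 in²; R_n = 84 × 0.1963 × 5 × 1 = 82.47 kips → 0.75 × 82.47 = 61.9 kips.
Bearing: edge l_c = 0.7188, r_n = 45.28 kips; interior l_c = 1.312, r_n = 63 kips; R_n = 45.28 + 4·63 = 297.3 kips → 223 kips.
Block shear: A_gv = 6.375, A_nv = 4.266, A_nt = 0.5156 in²; R_n = min(0.6F_uA_nv, 0.6F_yA_gv) + U_bs·F_u·A_nt = 215.2 kips → 161 kips.
Bolt shear governs: 61.9 kips.

61.9 kips (bolt shear governs)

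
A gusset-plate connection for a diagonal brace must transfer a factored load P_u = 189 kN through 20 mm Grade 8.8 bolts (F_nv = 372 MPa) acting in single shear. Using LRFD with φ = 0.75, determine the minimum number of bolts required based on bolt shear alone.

A_b = π·20²/4 = 314.2 mm².
Per-bolt design strength φR_n = 0.75 × 372 × 314.2 × 1 / 1000 = 87.65 kN.
n ≥ 189 / 87.65 = 2.156 → use 3 bolts.

3 bolts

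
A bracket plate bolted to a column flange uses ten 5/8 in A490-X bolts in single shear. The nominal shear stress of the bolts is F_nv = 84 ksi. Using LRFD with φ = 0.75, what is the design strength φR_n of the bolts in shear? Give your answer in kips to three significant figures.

A_b = π × 0.625² / 4 = 0.3068 in².
R_n = F_nv · A_b · n · n_s = 84 × 0.3068 × 10 × 1 = 257.7 kips.
Design strength φR_n = 0.75 × 257.7 = 193 kips.

193 kips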